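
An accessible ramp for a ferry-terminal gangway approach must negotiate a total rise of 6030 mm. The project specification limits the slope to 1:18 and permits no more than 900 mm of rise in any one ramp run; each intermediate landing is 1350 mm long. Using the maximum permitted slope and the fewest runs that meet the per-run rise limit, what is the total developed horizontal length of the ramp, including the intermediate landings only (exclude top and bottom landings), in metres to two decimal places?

At most 900 each: 6030/900 = 6.70, giving 7 ramp runs. That means 6 intermediate landings.
Ramp run (horizontal) at 1:18: 6030 × 18 = 108540 mm.
6 intermediate landings contribute 6 × 1350 = 8100 mm.
Developed length = 108540 + 8100 = 116640 mm.
= 116.64 m.

116.64 m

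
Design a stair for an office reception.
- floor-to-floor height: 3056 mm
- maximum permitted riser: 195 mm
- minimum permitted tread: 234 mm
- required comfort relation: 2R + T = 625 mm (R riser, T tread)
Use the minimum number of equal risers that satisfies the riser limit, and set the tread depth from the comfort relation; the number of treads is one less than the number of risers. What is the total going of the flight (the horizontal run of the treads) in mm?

3645 mm

3056 / 195 = 15.672 → round up to 16 risers.
Each riser is 3056/16 = 191 mm (≤ 195 mm).
Tread T = 625 − 2 × 191 = 243 mm (≥ 234 mm).
Going = (16 − 1) × 243 = 3645 mm.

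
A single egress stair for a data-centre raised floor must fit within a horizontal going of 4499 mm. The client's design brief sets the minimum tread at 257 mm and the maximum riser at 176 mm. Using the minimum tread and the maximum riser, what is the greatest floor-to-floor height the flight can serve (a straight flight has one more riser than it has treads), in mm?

3168 mm

Treads that fit: ⌊4499 / 257⌋ = 17.
Risers = treads + 1 = 18.
Maximum height = 18 × 176 = 3168 mm.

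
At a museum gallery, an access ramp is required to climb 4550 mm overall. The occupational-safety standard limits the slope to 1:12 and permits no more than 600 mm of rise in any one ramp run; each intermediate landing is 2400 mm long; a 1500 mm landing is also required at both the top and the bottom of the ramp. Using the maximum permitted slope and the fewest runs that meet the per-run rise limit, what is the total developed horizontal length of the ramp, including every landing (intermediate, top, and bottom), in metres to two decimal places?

At most 600 each: 4550/600 = 7.58, giving 8 ramp runs. That means 7 intermediate landings.
Ramp run (horizontal) at 1:12: 4550 × 12 = 54600 mm.
Intermediate landings: 7 × 2400 = 16800 mm.
Top and bottom landings: 2 × 1500 = 3000 mm.
Total = 54600 + 16800 + 3000 = 74400 mm.
= 74.40 m.

74.40 m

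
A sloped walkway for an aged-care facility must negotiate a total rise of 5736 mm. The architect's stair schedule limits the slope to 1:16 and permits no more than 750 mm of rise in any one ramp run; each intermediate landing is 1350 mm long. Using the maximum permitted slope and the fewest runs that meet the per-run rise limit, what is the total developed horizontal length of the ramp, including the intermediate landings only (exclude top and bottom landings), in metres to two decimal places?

⌈5736/750⌉ = 8 ramp runs. That means 7 intermediate landings.
Horizontal run for 5736 mm of rise at 1:16 is 5736 × 16 = 91776 mm.
Intermediate landings: 7 × 1350 = 9450 mm.
Total developed length = 91776 + 9450 = 101226 mm.
= 101.23 m.

101.23 m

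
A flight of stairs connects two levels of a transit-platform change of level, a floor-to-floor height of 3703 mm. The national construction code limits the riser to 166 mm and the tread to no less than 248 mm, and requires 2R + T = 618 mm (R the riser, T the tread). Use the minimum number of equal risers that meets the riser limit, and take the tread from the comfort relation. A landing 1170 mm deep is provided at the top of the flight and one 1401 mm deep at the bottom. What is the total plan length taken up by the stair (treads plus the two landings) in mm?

9083 mm

At most 166 each: 3703/166 = 22.31, giving 23 risers.
Riser R = 3703 / 23 = 161 mm, within the 166 mm limit.
From 2R + T = 618: T = 618 − 322 = 296 mm.
Treads = 23 − 1 = 22; going = 22 × 296 = 6512 mm.
Add landings: 6512 + 1170 + 1401 = 9083 mm.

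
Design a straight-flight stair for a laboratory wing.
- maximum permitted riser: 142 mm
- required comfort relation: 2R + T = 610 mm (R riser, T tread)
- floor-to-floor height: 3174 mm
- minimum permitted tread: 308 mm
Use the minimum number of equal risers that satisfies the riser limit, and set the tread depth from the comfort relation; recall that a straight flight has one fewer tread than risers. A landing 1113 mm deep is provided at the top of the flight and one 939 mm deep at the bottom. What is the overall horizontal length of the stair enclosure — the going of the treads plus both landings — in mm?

3174 / 142 = 22.35, so 23 risers are needed.
R = 3174 ÷ 23 = 138 mm.
Tread T = 610 − 2 × 138 = 334 mm (≥ 308 mm).
23 risers give 22 treads; going = 22 × 334 = 7348 mm.
Enclosure = 7348 + 1113 + 939 = 9400 mm.

9400 mm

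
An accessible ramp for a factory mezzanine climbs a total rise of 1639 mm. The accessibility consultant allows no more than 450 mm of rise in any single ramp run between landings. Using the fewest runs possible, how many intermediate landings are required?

3 intermediate landings

1639 / 450 = 3.642 → round up to 4 ramp runs.
4 runs are separated by 3 intermediate landings.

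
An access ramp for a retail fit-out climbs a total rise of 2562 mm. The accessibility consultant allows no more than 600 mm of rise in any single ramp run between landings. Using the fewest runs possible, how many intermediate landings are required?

4 intermediate landings

2562 / 600 = 4.27, so 5 ramp runs are needed.
5 runs are separated by 4 intermediate landings.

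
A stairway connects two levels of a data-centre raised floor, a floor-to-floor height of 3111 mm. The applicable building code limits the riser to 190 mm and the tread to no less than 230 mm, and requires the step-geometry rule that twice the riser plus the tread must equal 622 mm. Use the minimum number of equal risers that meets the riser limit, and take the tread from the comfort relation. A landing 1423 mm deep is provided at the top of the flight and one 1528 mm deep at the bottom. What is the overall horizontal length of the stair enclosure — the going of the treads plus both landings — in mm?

3111 / 190 = 16.374 → round up to 17 risers.
Each riser is 3111/17 = 183 mm (≤ 190 mm).
From 2R + T = 622: T = 622 − 366 = 256 mm.
Going = (17 − 1) × 256 = 4096 mm.
Add landings: 4096 + 1423 + 1528 = 7047 mm.

7047 mm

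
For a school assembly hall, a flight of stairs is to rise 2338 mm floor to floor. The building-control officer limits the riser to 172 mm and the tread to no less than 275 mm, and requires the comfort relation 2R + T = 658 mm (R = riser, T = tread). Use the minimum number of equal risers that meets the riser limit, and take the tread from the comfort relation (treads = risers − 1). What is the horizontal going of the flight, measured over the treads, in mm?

4212 mm

2338 / 172 = 13.59, so 14 risers are needed.
Each riser is 2338/14 = 167 mm (≤ 172 mm).
From 2R + T = 658: T = 658 − 334 = 324 mm.
Treads = 14 − 1 = 13; going = 13 × 324 = 4212 mm.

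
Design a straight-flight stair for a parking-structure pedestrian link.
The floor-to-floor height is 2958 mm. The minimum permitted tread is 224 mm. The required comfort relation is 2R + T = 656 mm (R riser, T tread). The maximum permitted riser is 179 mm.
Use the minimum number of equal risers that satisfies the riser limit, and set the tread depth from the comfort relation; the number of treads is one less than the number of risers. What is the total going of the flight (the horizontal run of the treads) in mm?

4928 mm

At most 179 each: 2958/179 = 16.53, giving 17 risers.
R = 2958 ÷ 17 = 174 mm.
T = 656 − 2·174 = 308 mm, which satisfies the 224 mm minimum.
17 risers give 16 treads; going = 16 × 308 = 4928 mm.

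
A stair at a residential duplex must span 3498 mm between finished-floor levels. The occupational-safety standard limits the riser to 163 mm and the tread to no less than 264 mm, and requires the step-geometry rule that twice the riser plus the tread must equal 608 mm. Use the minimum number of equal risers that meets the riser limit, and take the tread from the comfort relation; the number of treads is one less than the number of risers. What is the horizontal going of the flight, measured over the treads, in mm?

6090 mm

3498 / 163 = 21.460 → round up to 22 risers.
Each riser is 3498/22 = 159 mm (≤ 163 mm).
Tread T = 608 − 2 × 159 = 290 mm (≥ 264 mm).
22 risers give 21 treads; going = 21 × 290 = 6090 mm.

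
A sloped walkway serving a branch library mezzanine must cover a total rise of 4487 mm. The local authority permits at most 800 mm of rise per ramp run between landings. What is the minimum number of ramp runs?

⌈4487/800⌉ = 6 ramp runs.

6 runs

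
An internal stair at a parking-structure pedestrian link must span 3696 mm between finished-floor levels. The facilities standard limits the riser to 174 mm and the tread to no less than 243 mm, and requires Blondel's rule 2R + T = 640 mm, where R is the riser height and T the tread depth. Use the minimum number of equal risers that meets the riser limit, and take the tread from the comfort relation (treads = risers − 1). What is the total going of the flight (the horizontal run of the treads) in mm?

3696 / 174 = 21.241 → round up to 22 risers.
Riser R = 3696 / 22 = 168 mm, within the 174 mm limit.
T = 640 − 2·168 = 304 mm, which satisfies the 243 mm minimum.
Treads = 22 − 1 = 21; going = 21 × 304 = 6384 mm.

6384 mm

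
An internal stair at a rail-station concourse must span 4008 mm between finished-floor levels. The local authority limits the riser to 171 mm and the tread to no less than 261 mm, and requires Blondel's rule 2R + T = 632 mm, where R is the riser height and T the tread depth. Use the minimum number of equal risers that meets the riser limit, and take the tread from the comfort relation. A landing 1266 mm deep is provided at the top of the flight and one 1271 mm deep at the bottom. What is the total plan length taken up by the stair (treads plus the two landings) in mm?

9391 mm

⌈4008/171⌉ = 24 risers.
Riser R = 4008 / 24 = 167 mm, within the 171 mm limit.
Tread T = 632 − 2 × 167 = 298 mm (≥ 261 mm).
24 risers give 23 treads; going = 23 × 298 = 6854 mm.
Enclosure = 6854 + 1266 + 1271 = 9391 mm.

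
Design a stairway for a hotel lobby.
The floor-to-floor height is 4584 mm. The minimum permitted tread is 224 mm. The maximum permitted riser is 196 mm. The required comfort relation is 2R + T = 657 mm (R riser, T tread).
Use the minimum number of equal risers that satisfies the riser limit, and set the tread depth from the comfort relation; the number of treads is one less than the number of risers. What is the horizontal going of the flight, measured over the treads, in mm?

6325 mm

⌈4584/196⌉ = 24 risers.
R = 4584 ÷ 24 = 191 mm.
T = 657 − 2·191 = 275 mm, which satisfies the 224 mm minimum.
Treads = 24 − 1 = 23; going = 23 × 275 = 6325 mm.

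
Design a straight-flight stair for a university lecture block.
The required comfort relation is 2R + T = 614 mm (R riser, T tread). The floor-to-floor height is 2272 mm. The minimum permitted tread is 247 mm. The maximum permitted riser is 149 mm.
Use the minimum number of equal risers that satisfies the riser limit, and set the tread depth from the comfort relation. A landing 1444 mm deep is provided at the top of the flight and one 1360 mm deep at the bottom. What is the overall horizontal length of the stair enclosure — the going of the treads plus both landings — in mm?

2272 / 149 = 15.25, so 16 risers are needed.
Each riser is 2272/16 = 142 mm (≤ 149 mm).
Tread T = 614 − 2 × 142 = 330 mm (≥ 247 mm).
Treads = 16 − 1 = 15; going = 15 × 330 = 4950 mm.
Add landings: 4950 + 1444 + 1360 = 7754 mm.

7754 mm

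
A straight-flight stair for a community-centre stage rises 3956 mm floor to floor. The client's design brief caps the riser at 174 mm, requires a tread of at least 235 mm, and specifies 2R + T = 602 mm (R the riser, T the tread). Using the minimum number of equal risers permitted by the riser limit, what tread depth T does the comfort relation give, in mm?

258 mm

At most 174 each: 3956/174 = 22.74, giving 23 risers.
Each riser is 3956/23 = 172 mm (≤ 174 mm).
From 2R + T = 602: T = 602 − 344 = 258 mm.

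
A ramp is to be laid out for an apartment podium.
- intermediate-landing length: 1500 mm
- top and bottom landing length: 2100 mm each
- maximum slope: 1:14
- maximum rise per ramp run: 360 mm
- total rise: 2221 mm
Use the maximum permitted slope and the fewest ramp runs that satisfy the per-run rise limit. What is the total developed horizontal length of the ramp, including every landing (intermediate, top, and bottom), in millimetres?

At most 360 each: 2221/360 = 6.17, giving 7 ramp runs. That means 6 intermediate landings.
Horizontal run for 2221 mm of rise at 1:14 is 2221 × 14 = 31094 mm.
6 intermediate landings contribute 6 × 1500 = 9000 mm.
Top and bottom landings: 2 × 2100 = 4200 mm.
Total = 31094 + 9000 + 4200 = 44294 mm.

44294 mm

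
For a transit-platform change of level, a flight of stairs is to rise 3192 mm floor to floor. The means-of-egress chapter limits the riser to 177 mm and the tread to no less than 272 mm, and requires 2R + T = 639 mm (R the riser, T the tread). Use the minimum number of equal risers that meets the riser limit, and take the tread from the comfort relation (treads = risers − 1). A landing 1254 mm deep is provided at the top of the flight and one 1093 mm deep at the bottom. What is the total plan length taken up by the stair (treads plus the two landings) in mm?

At most 177 each: 3192/177 = 18.03, giving 19 risers.
Riser R = 3192 / 19 = 168 mm, within the 177 mm limit.
From 2R + T = 639: T = 639 − 336 = 303 mm.
19 risers give 18 treads; going = 18 × 303 = 5454 mm.
Add landings: 5454 + 1254 + 1093 = 7801 mm.

7801 mm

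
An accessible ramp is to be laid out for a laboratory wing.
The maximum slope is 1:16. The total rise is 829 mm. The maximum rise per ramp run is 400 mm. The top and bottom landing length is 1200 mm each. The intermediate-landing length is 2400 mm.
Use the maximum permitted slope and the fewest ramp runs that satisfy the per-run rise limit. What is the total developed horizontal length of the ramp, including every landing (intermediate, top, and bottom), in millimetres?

20464 mm

829 / 400 = 2.072 → round up to 3 ramp runs. That means 2 intermediate landings.
Horizontal run for 829 mm of rise at 1:16 is 829 × 16 = 13264 mm.
2 intermediate landings contribute 2 × 2400 = 4800 mm.
Top and bottom landings: 2 × 1200 = 2400 mm.
Total = 13264 + 4800 + 2400 = 20464 mm.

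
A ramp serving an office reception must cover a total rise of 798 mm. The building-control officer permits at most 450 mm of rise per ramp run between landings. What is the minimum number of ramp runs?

2 runs

At most 450 each: 798/450 = 1.77, giving 2 ramp runs.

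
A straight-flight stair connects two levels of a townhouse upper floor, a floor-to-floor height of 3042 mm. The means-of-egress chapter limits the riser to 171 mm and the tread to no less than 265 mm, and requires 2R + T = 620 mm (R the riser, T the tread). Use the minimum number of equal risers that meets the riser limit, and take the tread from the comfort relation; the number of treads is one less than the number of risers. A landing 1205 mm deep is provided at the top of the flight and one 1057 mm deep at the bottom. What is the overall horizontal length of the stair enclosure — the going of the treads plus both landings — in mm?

⌈3042/171⌉ = 18 risers.
R = 3042 ÷ 18 = 169 mm.
From 2R + T = 620: T = 620 − 338 = 282 mm.
18 risers give 17 treads; going = 17 × 282 = 4794 mm.
Enclosure = 4794 + 1205 + 1057 = 7056 mm.

7056 mm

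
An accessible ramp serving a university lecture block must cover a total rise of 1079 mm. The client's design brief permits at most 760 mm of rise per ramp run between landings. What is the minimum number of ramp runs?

2 runs

At most 760 each: 1079/760 = 1.42, giving 2 ramp runs.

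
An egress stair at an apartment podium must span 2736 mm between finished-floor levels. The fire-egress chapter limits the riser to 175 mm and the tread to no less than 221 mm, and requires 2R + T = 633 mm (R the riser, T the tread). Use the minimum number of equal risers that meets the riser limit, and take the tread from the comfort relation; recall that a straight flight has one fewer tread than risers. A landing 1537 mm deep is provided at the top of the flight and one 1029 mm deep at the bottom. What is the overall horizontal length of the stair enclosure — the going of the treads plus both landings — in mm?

At most 175 each: 2736/175 = 15.63, giving 16 risers.
R = 2736 ÷ 16 = 171 mm.
From 2R + T = 633: T = 633 − 342 = 291 mm.
Treads = 16 − 1 = 15; going = 15 × 291 = 4365 mm.
Add landings: 4365 + 1537 + 1029 = 6931 mm.

6931 mm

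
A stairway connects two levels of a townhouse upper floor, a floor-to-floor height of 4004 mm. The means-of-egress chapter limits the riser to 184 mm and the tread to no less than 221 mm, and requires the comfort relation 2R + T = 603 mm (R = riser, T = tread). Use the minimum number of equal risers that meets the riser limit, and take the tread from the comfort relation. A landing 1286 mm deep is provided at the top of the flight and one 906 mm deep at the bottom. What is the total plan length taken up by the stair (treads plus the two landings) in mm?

7211 mm

4004 / 184 = 21.76, so 22 risers are needed.
Each riser is 4004/22 = 182 mm (≤ 184 mm).
T = 603 − 2·182 = 239 mm, which satisfies the 221 mm minimum.
Treads = 22 − 1 = 21; going = 21 × 239 = 5019 mm.
Add landings: 5019 + 1286 + 906 = 7211 mm.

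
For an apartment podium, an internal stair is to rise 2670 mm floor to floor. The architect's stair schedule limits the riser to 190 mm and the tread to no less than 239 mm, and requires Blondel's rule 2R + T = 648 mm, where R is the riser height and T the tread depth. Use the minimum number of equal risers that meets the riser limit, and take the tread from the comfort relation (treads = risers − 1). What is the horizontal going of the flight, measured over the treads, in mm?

4088 mm

2670 / 190 = 14.05, so 15 risers are needed.
R = 2670 ÷ 15 = 178 mm.
T = 648 − 2·178 = 292 mm, which satisfies the 239 mm minimum.
15 risers give 14 treads; going = 14 × 292 = 4088 mm.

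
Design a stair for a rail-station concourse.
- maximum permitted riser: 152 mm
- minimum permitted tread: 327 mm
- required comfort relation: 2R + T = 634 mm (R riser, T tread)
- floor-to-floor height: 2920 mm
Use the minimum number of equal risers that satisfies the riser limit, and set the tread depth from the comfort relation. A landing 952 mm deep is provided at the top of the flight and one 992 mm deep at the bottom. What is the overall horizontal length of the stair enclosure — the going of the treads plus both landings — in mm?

2920 / 152 = 19.211 → round up to 20 risers.
Each riser is 2920/20 = 146 mm (≤ 152 mm).
Tread T = 634 − 2 × 146 = 342 mm (≥ 327 mm).
Treads = 20 − 1 = 19; going = 19 × 342 = 6498 mm.
Enclosure = 6498 + 952 + 992 = 8442 mm.

8442 mm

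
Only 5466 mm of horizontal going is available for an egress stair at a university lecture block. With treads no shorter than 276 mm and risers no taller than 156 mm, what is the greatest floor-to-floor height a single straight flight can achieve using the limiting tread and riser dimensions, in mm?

Treads that fit: ⌊5466 / 276⌋ = 19.
Risers = treads + 1 = 20.
Maximum height = 20 × 156 = 3120 mm.

3120 mm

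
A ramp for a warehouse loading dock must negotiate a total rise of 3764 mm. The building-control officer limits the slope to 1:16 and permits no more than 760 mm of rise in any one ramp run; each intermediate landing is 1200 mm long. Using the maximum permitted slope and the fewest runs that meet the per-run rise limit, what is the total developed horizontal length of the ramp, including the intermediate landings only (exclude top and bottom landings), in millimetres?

65024 mm

At most 760 each: 3764/760 = 4.95, giving 5 ramp runs. That means 4 intermediate landings.
Horizontal run for 3764 mm of rise at 1:16 is 3764 × 16 = 60224 mm.
4 intermediate landings contribute 4 × 1200 = 4800 mm.
Developed length = 60224 + 4800 = 65024 mm.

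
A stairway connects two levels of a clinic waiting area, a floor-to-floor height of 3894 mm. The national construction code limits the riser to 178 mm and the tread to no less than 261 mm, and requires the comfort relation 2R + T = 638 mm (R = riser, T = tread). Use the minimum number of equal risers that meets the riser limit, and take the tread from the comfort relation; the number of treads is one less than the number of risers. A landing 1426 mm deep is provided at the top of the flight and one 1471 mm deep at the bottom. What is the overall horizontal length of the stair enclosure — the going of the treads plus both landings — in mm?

8861 mm

3894 / 178 = 21.88, so 22 risers are needed.
R = 3894 ÷ 22 = 177 mm.
T = 638 − 2·177 = 284 mm, which satisfies the 261 mm minimum.
Going = (22 − 1) × 284 = 5964 mm.
Enclosure = 5964 + 1426 + 1471 = 8861 mm.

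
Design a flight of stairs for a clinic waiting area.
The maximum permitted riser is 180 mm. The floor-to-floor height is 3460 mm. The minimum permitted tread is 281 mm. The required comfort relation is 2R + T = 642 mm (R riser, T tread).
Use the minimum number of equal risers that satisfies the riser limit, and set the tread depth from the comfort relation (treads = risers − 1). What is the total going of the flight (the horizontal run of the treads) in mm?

5624 mm

At most 180 each: 3460/180 = 19.22, giving 20 risers.
R = 3460 ÷ 20 = 173 mm.
Tread T = 642 − 2 × 173 = 296 mm (≥ 281 mm).
20 risers give 19 treads; going = 19 × 296 = 5624 mm.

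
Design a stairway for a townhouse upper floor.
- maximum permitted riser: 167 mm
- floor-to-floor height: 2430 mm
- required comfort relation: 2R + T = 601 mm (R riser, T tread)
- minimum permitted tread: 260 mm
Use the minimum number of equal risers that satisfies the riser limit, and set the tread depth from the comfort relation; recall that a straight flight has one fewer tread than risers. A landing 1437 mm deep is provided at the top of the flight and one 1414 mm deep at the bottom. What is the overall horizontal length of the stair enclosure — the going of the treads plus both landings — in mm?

6729 mm

⌈2430/167⌉ = 15 risers.
R = 2430 ÷ 15 = 162 mm.
From 2R + T = 601: T = 601 − 324 = 277 mm.
Treads = 15 − 1 = 14; going = 14 × 277 = 3878 mm.
Enclosure = 3878 + 1437 + 1414 = 6729 mm.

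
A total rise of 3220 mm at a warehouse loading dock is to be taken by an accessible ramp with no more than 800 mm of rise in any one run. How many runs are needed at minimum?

5 runs

At most 800 each: 3220/800 = 4.03, giving 5 ramp runs.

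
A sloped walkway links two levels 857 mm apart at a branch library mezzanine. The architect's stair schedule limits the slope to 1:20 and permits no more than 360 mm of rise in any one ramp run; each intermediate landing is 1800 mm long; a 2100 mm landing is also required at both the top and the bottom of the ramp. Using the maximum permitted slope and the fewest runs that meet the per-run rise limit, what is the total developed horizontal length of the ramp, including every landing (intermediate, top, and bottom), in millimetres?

857 / 360 = 2.38, so 3 ramp runs are needed. That means 2 intermediate landings.
Ramp run (horizontal) at 1:20: 857 × 20 = 17140 mm.
2 intermediate landings contribute 2 × 1800 = 3600 mm.
Top and bottom landings: 2 × 2100 = 4200 mm.
Total = 17140 + 3600 + 4200 = 24940 mm.

24940 mm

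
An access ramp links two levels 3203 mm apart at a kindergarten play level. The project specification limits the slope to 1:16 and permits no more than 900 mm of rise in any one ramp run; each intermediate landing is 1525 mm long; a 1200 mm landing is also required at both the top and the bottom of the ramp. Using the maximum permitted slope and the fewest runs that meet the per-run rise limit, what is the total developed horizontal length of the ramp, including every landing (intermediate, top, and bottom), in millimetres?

58223 mm

⌈3203/900⌉ = 4 ramp runs. That means 3 intermediate landings.
Horizontal run for 3203 mm of rise at 1:16 is 3203 × 16 = 51248 mm.
3 intermediate landings contribute 3 × 1525 = 4575 mm.
Top and bottom landings: 2 × 1200 = 2400 mm.
Total = 51248 + 4575 + 2400 = 58223 mm.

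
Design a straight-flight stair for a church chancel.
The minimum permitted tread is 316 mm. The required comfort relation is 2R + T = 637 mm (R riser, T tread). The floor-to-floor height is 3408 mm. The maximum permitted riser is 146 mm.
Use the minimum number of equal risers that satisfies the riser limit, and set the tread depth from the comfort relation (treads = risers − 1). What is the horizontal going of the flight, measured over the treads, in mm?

3408 / 146 = 23.34, so 24 risers are needed.
R = 3408 ÷ 24 = 142 mm.
From 2R + T = 637: T = 637 − 284 = 353 mm.
Treads = 24 − 1 = 23; going = 23 × 353 = 8119 mm.

8119 mm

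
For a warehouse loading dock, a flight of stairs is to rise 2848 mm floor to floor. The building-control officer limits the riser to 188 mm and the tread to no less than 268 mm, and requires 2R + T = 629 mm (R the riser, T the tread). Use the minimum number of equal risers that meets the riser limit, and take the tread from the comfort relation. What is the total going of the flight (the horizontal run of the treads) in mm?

2848 / 188 = 15.15, so 16 risers are needed.
Riser R = 2848 / 16 = 178 mm, within the 188 mm limit.
T = 629 − 2·178 = 273 mm, which satisfies the 268 mm minimum.
Going = (16 − 1) × 273 = 4095 mm.

4095 mm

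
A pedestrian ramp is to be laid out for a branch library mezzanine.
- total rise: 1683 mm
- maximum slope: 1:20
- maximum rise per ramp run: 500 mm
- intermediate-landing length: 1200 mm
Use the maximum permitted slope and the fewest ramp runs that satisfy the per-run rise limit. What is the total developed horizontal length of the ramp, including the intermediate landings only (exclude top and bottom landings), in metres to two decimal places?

1683 / 500 = 3.366 → round up to 4 ramp runs. That means 3 intermediate landings.
Ramp run (horizontal) at 1:20: 1683 × 20 = 33660 mm.
3 intermediate landings contribute 3 × 1200 = 3600 mm.
Developed length = 33660 + 3600 = 37260 mm.
= 37.26 m.

37.26 m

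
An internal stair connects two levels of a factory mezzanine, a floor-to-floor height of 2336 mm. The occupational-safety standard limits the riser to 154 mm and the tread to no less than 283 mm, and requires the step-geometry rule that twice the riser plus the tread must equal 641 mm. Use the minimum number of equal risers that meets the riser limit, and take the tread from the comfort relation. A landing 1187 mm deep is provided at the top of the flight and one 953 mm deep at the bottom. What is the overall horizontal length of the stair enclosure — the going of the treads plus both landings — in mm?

At most 154 each: 2336/154 = 15.17, giving 16 risers.
Riser R = 2336 / 16 = 146 mm, within the 154 mm limit.
T = 641 − 2·146 = 349 mm, which satisfies the 283 mm minimum.
Going = (16 − 1) × 349 = 5235 mm.
Enclosure = 5235 + 1187 + 953 = 7375 mm.

7375 mm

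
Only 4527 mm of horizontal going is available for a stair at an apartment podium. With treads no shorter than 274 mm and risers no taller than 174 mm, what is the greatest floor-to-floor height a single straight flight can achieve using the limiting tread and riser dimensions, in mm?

2958 mm

4527 / 274 = 16.52, so 16 treads fit.
Risers = treads + 1 = 17.
Maximum height = 17 × 174 = 2958 mm.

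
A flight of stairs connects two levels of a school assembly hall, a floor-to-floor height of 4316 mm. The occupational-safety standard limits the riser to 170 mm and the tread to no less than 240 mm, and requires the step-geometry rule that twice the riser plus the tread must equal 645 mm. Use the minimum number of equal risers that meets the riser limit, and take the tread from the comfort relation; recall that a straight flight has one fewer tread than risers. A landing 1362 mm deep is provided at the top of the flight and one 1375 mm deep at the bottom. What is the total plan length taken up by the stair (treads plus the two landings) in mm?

10562 mm

4316 / 170 = 25.39, so 26 risers are needed.
Riser R = 4316 / 26 = 166 mm, within the 170 mm limit.
T = 645 − 2·166 = 313 mm, which satisfies the 240 mm minimum.
26 risers give 25 treads; going = 25 × 313 = 7825 mm.
Add landings: 7825 + 1362 + 1375 = 10562 mm.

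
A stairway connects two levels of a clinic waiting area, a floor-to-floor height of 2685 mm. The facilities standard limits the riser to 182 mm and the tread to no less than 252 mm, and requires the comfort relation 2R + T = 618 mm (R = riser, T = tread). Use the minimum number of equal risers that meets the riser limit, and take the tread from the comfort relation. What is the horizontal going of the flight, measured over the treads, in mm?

3640 mm

2685 / 182 = 14.753 → round up to 15 risers.
R = 2685 ÷ 15 = 179 mm.
Tread T = 618 − 2 × 179 = 260 mm (≥ 252 mm).
Going = (15 − 1) × 260 = 3640 mm.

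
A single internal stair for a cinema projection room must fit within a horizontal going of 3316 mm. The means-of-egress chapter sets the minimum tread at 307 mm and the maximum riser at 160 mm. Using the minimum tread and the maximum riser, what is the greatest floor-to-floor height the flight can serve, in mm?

Treads that fit: ⌊3316 / 307⌋ = 10.
Risers = treads + 1 = 11.
Maximum height = 11 × 160 = 1760 mm.

1760 mm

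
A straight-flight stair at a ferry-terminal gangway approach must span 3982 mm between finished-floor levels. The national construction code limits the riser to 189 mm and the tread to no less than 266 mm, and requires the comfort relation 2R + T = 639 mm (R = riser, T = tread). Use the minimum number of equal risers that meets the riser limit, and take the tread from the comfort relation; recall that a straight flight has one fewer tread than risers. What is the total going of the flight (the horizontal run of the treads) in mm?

3982 / 189 = 21.069 → round up to 22 risers.
Riser R = 3982 / 22 = 181 mm, within the 189 mm limit.
T = 639 − 2·181 = 277 mm, which satisfies the 266 mm minimum.
Treads = 22 − 1 = 21; going = 21 × 277 = 5817 mm.

5817 mm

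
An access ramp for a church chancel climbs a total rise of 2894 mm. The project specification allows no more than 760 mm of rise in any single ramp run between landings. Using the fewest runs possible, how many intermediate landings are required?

3 intermediate landings

At most 760 each: 2894/760 = 3.81, giving 4 ramp runs.
4 runs are separated by 3 intermediate landings.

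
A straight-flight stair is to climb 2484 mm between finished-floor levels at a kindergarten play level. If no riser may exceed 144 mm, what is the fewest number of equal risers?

18 risers

2484 / 144 = 17.25, so 18 risers are needed.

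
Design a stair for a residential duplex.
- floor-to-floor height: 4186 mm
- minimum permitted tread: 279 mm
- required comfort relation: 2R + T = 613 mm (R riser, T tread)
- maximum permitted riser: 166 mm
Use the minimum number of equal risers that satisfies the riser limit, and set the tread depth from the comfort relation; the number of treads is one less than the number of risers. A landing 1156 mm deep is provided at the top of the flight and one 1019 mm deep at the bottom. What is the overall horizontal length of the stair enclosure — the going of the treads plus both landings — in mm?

4186 / 166 = 25.22, so 26 risers are needed.
Riser R = 4186 / 26 = 161 mm, within the 166 mm limit.
From 2R + T = 613: T = 613 − 322 = 291 mm.
Treads = 26 − 1 = 25; going = 25 × 291 = 7275 mm.
Add landings: 7275 + 1156 + 1019 = 9450 mm.

9450 mm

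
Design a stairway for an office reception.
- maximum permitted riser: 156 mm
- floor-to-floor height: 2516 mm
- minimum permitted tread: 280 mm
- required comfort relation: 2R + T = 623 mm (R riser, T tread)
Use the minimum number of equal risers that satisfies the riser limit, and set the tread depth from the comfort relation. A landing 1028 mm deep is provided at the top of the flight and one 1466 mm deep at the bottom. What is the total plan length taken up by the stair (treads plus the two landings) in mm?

At most 156 each: 2516/156 = 16.13, giving 17 risers.
R = 2516 ÷ 17 = 148 mm.
Tread T = 623 − 2 × 148 = 327 mm (≥ 280 mm).
Going = (17 − 1) × 327 = 5232 mm.
Add landings: 5232 + 1028 + 1466 = 7726 mm.

7726 mm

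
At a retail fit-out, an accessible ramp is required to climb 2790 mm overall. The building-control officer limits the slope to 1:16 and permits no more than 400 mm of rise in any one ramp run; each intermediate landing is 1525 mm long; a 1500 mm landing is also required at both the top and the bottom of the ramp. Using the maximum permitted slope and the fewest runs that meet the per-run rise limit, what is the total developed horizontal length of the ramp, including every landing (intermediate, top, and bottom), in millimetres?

2790 / 400 = 6.97, so 7 ramp runs are needed. That means 6 intermediate landings.
Horizontal run for 2790 mm of rise at 1:16 is 2790 × 16 = 44640 mm.
Intermediate landings: 6 × 1525 = 9150 mm.
Top and bottom landings: 2 × 1500 = 3000 mm.
Total = 44640 + 9150 + 3000 = 56790 mm.

56790 mm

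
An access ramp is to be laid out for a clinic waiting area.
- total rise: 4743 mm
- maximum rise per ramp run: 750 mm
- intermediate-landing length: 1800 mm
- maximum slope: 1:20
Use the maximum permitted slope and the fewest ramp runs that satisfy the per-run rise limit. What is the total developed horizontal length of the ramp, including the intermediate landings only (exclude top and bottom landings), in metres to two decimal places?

105.66 m

4743 / 750 = 6.32, so 7 ramp runs are needed. That means 6 intermediate landings.
Horizontal run for 4743 mm of rise at 1:20 is 4743 × 20 = 94860 mm.
Intermediate landings: 6 × 1800 = 10800 mm.
Total developed length = 94860 + 10800 = 105660 mm.
= 105.66 m.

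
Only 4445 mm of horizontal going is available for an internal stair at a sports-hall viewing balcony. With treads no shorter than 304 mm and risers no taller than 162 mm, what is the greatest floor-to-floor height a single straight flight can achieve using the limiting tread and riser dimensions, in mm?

2430 mm

Treads that fit: ⌊4445 / 304⌋ = 14.
Risers = treads + 1 = 15.
Maximum height = 15 × 162 = 2430 mm.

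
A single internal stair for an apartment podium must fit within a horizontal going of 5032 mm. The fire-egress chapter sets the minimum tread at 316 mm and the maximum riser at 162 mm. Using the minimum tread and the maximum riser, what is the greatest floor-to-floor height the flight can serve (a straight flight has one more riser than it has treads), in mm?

5032 / 316 = 15.92, so 15 treads fit.
Risers = treads + 1 = 16.
Maximum height = 16 × 162 = 2592 mm.

2592 mm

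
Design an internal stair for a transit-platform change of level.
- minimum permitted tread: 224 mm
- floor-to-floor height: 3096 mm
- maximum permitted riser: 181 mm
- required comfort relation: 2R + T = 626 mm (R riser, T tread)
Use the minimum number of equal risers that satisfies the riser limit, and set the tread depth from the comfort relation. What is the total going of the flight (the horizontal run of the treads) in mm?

3096 / 181 = 17.105 → round up to 18 risers.
R = 3096 ÷ 18 = 172 mm.
Tread T = 626 − 2 × 172 = 282 mm (≥ 224 mm).
18 risers give 17 treads; going = 17 × 282 = 4794 mm.

4794 mm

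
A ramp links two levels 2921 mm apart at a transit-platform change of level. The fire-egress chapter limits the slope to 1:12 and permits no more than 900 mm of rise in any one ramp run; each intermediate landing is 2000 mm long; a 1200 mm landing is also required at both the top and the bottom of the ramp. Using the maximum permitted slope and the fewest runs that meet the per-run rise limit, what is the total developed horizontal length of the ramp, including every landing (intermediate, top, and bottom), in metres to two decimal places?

At most 900 each: 2921/900 = 3.25, giving 4 ramp runs. That means 3 intermediate landings.
Ramp run (horizontal) at 1:12: 2921 × 12 = 35052 mm.
3 intermediate landings contribute 3 × 2000 = 6000 mm.
Top and bottom landings: 2 × 1200 = 2400 mm.
Total = 35052 + 6000 + 2400 = 43452 mm.
= 43.45 m.

43.45 m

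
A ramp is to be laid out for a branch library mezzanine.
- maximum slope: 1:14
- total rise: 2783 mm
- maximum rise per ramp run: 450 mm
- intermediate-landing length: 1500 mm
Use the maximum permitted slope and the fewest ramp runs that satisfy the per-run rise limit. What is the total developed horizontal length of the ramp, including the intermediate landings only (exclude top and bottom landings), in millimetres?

47962 mm

⌈2783/450⌉ = 7 ramp runs. That means 6 intermediate landings.
Horizontal run for 2783 mm of rise at 1:14 is 2783 × 14 = 38962 mm.
6 intermediate landings contribute 6 × 1500 = 9000 mm.
Developed length = 38962 + 9000 = 47962 mm.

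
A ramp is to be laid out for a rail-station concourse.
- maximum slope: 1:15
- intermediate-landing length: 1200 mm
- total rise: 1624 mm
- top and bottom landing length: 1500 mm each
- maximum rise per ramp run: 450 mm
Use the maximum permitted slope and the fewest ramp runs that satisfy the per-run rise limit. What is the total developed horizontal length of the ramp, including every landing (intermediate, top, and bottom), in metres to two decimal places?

30.96 m

⌈1624/450⌉ = 4 ramp runs. That means 3 intermediate landings.
Horizontal run for 1624 mm of rise at 1:15 is 1624 × 15 = 24360 mm.
3 intermediate landings contribute 3 × 1200 = 3600 mm.
Top and bottom landings: 2 × 1500 = 3000 mm.
Total = 24360 + 3600 + 3000 = 30960 mm.
= 30.96 m.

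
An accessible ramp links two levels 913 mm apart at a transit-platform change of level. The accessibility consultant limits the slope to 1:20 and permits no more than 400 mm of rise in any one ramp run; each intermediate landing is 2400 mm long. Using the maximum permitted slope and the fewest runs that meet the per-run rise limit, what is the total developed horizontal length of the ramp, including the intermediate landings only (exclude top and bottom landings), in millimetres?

At most 400 each: 913/400 = 2.28, giving 3 ramp runs. That means 2 intermediate landings.
Ramp run (horizontal) at 1:20: 913 × 20 = 18260 mm.
Intermediate landings: 2 × 2400 = 4800 mm.
Total developed length = 18260 + 4800 = 23060 mm.

23060 mm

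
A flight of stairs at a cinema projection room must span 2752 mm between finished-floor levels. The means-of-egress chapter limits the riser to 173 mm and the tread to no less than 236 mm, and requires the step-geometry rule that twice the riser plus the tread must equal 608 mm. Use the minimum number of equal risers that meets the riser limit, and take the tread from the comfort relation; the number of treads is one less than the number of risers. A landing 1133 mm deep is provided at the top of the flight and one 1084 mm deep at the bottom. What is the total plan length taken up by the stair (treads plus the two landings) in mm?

6177 mm

At most 173 each: 2752/173 = 15.91, giving 16 risers.
R = 2752 ÷ 16 = 172 mm.
Tread T = 608 − 2 × 172 = 264 mm (≥ 236 mm).
16 risers give 15 treads; going = 15 × 264 = 3960 mm.
Add landings: 3960 + 1133 + 1084 = 6177 mm.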